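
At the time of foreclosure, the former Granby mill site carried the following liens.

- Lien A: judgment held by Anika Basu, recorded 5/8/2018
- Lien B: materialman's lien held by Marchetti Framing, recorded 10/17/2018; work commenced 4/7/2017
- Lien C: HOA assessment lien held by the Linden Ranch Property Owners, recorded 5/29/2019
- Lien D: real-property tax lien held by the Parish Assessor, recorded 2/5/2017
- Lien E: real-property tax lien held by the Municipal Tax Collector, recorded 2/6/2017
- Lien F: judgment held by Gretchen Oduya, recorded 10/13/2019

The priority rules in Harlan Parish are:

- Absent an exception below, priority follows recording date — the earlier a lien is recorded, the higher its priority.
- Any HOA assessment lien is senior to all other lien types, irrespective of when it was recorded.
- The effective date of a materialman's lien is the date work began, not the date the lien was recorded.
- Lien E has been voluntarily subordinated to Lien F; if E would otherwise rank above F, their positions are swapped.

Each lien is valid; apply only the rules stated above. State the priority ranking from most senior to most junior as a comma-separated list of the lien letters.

First, effective dates: B's effective date is 4/7/2017, when work began.
As an HOA assessment lien, C is senior to every other lien.
The other liens, earliest effective date first: D (2/5/2017), E (2/6/2017), B (4/7/2017), A (5/8/2018), F (10/13/2019).
E is senior to F before the subordination, so the two trade places.

C, D, F, B, A, E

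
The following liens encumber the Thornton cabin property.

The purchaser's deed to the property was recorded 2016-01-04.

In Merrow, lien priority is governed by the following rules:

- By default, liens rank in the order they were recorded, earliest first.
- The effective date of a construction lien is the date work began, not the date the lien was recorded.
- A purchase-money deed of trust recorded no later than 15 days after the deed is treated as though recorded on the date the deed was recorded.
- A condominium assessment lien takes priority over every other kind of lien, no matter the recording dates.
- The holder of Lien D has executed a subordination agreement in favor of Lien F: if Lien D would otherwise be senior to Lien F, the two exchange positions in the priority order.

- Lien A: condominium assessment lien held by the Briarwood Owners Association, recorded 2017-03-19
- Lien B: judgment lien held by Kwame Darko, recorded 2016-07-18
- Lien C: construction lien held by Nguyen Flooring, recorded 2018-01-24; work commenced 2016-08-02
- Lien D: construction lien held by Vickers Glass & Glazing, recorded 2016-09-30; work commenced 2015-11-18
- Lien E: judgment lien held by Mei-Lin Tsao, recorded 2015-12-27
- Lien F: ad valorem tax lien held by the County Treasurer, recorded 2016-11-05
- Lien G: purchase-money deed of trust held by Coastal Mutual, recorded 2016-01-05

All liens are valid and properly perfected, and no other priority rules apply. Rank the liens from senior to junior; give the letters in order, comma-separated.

Effective dates: C's effective date is 2016-08-02, when work began; D's effective date is 2015-11-18, when work began; G relates back to the deed date 2016-01-04.
A is a condominium assessment lien and takes priority over every other lien.
The other liens, earliest effective date first: D (2015-11-18), E (2015-12-27), G (2016-01-04), B (2016-07-18), C (2016-08-02), F (2016-11-05).
Because D would otherwise rank above F, the subordination swaps them.

A, F, E, G, B, C, D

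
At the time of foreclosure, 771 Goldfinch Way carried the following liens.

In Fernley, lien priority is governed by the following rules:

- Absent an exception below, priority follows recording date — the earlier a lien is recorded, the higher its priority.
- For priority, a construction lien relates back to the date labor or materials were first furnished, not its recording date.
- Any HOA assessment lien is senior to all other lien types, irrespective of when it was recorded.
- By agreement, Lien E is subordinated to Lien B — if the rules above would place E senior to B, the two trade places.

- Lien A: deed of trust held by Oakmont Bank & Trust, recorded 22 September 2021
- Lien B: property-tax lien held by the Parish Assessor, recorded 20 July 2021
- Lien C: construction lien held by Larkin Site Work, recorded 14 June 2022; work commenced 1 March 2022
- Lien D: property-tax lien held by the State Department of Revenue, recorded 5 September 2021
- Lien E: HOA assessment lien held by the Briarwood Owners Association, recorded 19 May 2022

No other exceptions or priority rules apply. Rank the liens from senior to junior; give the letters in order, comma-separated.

Effective dates after the stated exceptions: C is treated as recorded 1 March 2022, the work-commencement date.
As an HOA assessment lien, E is senior to every other lien.
The other liens, earliest effective date first: B (20 July 2021), D (5 September 2021), A (22 September 2021), C (1 March 2022).
E would otherwise be senior to B, so under the subordination agreement E and B exchange positions.

B, E, D, A, C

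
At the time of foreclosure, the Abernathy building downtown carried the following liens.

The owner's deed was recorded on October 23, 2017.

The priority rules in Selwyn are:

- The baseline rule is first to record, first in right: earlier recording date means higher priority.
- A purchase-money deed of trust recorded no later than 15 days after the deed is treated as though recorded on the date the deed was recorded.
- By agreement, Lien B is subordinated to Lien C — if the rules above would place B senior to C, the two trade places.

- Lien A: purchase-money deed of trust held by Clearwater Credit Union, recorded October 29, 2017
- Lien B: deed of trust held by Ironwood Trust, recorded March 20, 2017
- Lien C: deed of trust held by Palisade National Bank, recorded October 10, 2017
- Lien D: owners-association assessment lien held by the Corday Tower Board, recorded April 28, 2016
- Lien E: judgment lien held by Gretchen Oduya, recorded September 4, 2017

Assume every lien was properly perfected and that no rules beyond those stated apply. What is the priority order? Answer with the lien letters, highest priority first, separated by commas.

D, C, E, B, A

Effective dates: A relates back to the deed date October 23, 2017.
By effective date, earliest first: D (April 28, 2016), B (March 20, 2017), E (September 4, 2017), C (October 10, 2017), A (October 23, 2017).
B is senior to C before the subordination, so the two trade places.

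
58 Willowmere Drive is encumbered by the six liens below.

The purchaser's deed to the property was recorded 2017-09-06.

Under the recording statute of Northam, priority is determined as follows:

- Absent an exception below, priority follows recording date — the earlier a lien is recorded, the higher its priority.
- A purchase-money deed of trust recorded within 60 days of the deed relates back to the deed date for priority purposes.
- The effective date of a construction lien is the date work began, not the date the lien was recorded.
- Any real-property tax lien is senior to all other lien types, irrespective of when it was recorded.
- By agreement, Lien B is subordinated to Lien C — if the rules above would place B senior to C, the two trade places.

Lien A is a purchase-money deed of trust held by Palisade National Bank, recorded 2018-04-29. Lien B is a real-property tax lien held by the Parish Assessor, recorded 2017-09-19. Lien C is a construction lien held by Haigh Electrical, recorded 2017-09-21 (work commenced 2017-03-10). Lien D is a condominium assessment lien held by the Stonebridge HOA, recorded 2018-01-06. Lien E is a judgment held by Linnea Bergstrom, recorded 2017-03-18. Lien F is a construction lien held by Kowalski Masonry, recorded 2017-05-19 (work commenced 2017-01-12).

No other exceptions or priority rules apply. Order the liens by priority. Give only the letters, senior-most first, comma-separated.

Adjusting effective dates: A was recorded 235 days after the deed, outside the 60-day window, so it keeps its recording date; C is treated as recorded 2017-03-10, the work-commencement date; F's effective date is 2017-01-12, when work began.
B is a real-property tax lien, so it outranks all other liens regardless of date.
Remaining liens by effective date: F (2017-01-12), C (2017-03-10), E (2017-03-18), D (2018-01-06), A (2018-04-29).
B would otherwise be senior to C, so under the subordination agreement B and C exchange positions.

C, F, B, E, D, A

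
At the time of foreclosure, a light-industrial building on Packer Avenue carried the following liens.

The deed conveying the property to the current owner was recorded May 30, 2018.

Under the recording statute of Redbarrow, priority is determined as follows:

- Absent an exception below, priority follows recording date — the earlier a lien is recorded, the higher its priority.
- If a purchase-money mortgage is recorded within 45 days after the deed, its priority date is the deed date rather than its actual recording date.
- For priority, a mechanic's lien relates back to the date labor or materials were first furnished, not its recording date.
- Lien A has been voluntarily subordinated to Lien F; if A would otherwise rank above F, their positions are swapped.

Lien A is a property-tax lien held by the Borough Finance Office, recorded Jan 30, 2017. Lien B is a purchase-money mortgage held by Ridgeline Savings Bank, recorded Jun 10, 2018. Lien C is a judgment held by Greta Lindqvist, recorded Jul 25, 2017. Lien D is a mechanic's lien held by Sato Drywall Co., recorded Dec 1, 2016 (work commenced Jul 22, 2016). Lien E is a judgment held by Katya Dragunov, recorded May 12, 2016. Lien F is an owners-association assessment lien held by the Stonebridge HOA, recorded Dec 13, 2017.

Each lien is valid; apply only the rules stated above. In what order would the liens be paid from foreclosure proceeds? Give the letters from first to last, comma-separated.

Adjusting effective dates: B was recorded within the 45-day window, so its effective date is the deed date May 30, 2018; D relates back to Jul 22, 2016 (work commenced).
By effective date: E (May 12, 2016), D (Jul 22, 2016), A (Jan 30, 2017), C (Jul 25, 2017), F (Dec 13, 2017), B (May 30, 2018).
Because A would otherwise rank above F, the subordination swaps them.

E, D, F, C, A, B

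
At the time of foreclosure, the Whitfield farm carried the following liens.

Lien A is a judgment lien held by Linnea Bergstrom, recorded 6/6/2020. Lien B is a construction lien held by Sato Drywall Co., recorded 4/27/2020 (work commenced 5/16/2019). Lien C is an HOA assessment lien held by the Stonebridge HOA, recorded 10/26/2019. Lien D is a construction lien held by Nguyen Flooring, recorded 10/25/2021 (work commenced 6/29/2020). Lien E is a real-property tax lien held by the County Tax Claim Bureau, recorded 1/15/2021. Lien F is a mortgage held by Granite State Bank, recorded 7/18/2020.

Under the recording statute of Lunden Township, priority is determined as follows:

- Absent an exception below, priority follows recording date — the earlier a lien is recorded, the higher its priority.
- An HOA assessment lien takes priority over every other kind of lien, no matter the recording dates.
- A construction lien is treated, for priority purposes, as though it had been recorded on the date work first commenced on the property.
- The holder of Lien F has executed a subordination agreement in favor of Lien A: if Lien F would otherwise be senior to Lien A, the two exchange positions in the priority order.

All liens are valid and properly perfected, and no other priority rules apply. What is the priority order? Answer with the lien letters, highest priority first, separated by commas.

Adjusting effective dates: B is treated as recorded 5/16/2019, the work-commencement date; D's effective date is 6/29/2020, when work began.
C, as an HOA assessment lien, has superpriority and ranks first.
Among the remaining liens, by effective date: B (5/16/2019), A (6/6/2020), D (6/29/2020), F (7/18/2020), E (1/15/2021).
F already ranks below A; the subordination has no effect.

C, B, A, D, F, E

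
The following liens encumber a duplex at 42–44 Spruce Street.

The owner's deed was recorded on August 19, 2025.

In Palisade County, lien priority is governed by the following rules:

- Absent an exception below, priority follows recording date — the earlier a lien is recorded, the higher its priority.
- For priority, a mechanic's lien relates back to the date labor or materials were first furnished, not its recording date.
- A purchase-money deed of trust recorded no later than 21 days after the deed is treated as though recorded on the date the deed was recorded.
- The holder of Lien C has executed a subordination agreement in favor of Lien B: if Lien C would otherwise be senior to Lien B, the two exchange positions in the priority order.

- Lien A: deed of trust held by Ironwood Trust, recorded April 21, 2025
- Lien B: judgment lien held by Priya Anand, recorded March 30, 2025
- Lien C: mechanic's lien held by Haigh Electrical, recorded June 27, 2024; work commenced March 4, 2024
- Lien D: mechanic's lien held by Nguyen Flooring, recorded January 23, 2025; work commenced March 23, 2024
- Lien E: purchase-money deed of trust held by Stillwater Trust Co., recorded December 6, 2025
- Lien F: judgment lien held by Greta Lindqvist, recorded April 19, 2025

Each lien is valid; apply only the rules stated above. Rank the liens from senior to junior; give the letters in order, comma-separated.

B, D, C, F, A, E

First, effective dates: C is treated as recorded March 4, 2024, the work-commencement date; D relates back to March 23, 2024 (work commenced); E was recorded 109 days after the deed, outside the 21-day window, so it keeps its recording date.
By effective date, earliest first: C (March 4, 2024), D (March 23, 2024), B (March 30, 2025), F (April 19, 2025), A (April 21, 2025), E (December 6, 2025).
The subordination applies — C was senior to B — so C and B swap.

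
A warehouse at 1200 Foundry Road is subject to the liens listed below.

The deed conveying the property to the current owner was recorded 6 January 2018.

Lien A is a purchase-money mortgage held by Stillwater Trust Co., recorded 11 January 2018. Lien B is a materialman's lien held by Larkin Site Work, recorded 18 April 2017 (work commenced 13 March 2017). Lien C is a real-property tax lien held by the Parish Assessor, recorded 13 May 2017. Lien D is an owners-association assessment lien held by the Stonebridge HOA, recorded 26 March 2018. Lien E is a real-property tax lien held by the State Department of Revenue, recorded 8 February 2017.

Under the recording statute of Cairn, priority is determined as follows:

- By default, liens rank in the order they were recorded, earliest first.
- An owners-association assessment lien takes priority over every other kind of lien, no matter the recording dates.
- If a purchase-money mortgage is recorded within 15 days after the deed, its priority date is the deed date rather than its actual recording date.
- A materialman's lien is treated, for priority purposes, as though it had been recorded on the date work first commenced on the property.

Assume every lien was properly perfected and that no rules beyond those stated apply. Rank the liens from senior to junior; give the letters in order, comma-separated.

D, E, B, C, A

Effective dates after the stated exceptions: A relates back to the deed date 6 January 2018; B relates back to 13 March 2017 (work commenced).
D, as an owners-association assessment lien, has superpriority and ranks first.
Among the remaining liens, by effective date: E (8 February 2017), B (13 March 2017), C (13 May 2017), A (6 January 2018).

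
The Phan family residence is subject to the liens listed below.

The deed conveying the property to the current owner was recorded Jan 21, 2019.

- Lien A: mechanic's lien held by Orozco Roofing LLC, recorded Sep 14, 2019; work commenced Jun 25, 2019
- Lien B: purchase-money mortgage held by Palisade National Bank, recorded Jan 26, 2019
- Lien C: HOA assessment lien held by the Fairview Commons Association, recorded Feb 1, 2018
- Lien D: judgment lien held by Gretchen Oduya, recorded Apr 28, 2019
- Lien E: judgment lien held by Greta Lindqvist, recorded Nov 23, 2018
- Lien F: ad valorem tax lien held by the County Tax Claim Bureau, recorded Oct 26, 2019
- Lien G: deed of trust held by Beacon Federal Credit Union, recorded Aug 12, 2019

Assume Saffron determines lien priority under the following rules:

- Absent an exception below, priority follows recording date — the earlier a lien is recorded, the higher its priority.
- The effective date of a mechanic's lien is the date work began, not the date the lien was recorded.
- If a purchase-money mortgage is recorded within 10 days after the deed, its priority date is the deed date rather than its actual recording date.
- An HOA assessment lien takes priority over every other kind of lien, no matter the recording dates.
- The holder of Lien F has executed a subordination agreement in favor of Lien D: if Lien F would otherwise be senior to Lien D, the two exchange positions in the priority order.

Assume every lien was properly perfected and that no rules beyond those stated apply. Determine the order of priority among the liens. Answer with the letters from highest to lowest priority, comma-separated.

C, E, B, D, A, G, F

First, effective dates: A relates back to Jun 25, 2019 (work commenced); B's effective date is the deed date, Jan 21, 2019.
C is an HOA assessment lien and takes priority over every other lien.
The other liens, earliest effective date first: E (Nov 23, 2018), B (Jan 21, 2019), D (Apr 28, 2019), A (Jun 25, 2019), G (Aug 12, 2019), F (Oct 26, 2019).
F already ranks below D; the subordination has no effect.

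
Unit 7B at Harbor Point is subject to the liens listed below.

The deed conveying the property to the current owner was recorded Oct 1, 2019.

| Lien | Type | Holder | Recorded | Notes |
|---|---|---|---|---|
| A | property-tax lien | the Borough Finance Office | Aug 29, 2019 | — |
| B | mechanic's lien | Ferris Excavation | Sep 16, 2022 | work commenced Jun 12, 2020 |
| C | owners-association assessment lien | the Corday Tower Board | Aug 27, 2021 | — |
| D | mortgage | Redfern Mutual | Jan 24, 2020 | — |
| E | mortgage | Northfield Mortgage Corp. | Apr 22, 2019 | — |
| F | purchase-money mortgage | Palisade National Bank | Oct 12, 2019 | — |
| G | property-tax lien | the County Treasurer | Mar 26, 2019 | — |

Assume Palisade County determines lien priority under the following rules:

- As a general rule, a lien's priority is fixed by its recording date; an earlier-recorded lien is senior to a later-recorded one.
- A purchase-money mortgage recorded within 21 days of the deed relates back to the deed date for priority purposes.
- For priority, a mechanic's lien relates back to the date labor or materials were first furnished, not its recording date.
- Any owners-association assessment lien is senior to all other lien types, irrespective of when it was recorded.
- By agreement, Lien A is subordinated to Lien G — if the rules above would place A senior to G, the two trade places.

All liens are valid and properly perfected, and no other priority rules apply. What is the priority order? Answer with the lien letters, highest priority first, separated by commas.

C, G, E, A, F, D, B

Effective dates: B's effective date is Jun 12, 2020, when work began; F's effective date is the deed date, Oct 1, 2019.
C is an owners-association assessment lien and takes priority over every other lien.
The other liens, earliest effective date first: G (Mar 26, 2019), E (Apr 22, 2019), A (Aug 29, 2019), F (Oct 1, 2019), D (Jan 24, 2020), B (Jun 12, 2020).
Since A is not senior to G, the subordination leaves the order unchanged.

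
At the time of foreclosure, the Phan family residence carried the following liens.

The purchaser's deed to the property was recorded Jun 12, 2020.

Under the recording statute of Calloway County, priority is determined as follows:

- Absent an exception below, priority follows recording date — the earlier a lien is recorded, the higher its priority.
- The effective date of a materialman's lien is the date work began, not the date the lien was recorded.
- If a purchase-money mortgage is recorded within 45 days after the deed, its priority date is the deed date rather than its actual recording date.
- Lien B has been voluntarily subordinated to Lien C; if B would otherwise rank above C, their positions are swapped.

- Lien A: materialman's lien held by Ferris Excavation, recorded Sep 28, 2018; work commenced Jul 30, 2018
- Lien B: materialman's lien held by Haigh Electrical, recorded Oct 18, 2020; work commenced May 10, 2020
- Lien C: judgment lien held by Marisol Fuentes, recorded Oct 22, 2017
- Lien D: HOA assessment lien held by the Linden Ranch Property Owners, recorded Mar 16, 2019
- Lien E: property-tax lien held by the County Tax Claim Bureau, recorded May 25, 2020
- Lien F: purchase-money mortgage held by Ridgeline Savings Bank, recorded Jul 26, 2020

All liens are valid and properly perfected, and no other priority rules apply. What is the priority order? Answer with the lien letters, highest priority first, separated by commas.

C, A, D, B, E, F

Effective dates after the stated exceptions: A relates back to Jul 30, 2018 (work commenced); B's effective date is May 10, 2020, when work began; F relates back to the deed date Jun 12, 2020.
By effective date: C (Oct 22, 2017), A (Jul 30, 2018), D (Mar 16, 2019), B (May 10, 2020), E (May 25, 2020), F (Jun 12, 2020).
Since B is not senior to C, the subordination leaves the order unchanged.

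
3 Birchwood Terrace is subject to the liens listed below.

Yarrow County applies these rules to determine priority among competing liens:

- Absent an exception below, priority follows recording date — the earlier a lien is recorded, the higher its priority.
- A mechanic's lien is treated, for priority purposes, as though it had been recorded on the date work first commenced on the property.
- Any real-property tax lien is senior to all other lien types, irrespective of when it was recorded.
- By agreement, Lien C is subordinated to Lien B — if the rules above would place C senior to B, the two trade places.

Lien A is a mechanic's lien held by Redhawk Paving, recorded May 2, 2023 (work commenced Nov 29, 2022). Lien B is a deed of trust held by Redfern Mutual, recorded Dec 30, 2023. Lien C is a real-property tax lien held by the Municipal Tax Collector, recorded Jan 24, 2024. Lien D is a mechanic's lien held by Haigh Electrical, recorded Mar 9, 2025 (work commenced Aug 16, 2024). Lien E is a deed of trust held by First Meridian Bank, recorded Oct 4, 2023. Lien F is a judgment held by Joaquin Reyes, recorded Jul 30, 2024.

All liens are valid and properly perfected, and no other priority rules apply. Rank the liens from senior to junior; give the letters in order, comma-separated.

Effective dates after the stated exceptions: A's effective date is Nov 29, 2022, when work began; D's effective date is Aug 16, 2024, when work began.
C, as a real-property tax lien, has superpriority and ranks first.
Ordering the rest by effective date: A (Nov 29, 2022), E (Oct 4, 2023), B (Dec 30, 2023), F (Jul 30, 2024), D (Aug 16, 2024).
The subordination applies — C was senior to B — so C and B swap.

B, A, E, C, F, D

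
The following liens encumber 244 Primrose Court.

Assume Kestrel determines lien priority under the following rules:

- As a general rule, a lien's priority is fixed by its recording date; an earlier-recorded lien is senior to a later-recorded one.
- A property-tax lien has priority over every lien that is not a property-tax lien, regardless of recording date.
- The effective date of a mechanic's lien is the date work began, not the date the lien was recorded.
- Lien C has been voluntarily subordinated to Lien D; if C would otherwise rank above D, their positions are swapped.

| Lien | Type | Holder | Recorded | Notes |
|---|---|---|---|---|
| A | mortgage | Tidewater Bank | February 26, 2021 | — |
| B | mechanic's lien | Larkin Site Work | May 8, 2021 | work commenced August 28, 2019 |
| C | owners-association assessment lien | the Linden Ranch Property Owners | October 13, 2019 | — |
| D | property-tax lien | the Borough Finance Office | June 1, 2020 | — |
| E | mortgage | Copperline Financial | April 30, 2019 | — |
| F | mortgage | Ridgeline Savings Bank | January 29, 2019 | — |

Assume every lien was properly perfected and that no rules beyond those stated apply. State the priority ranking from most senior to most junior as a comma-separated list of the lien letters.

D, F, E, B, C, A

First, effective dates: B relates back to August 28, 2019 (work commenced).
As a property-tax lien, D is senior to every other lien.
Remaining liens by effective date: F (January 29, 2019), E (April 30, 2019), B (August 28, 2019), C (October 13, 2019), A (February 26, 2021).
C already ranks below D; the subordination has no effect.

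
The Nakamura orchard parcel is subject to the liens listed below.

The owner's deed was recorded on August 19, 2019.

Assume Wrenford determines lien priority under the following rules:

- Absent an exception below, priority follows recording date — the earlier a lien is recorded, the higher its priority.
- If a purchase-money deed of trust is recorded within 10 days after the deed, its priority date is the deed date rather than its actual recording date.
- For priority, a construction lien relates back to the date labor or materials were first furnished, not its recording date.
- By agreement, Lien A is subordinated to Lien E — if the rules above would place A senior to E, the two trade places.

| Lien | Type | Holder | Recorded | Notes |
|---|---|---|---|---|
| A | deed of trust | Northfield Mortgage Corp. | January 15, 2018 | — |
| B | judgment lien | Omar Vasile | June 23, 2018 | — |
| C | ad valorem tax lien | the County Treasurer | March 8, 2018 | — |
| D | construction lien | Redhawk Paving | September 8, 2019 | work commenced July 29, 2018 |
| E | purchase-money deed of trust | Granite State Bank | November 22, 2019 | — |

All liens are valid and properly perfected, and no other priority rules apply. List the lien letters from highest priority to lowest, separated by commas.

E, C, B, D, A

Adjusting effective dates: D is treated as recorded July 29, 2018, the work-commencement date; E was recorded 95 days after the deed — beyond 10 days — so no relation-back applies.
Sorted by effective date: A (January 15, 2018), C (March 8, 2018), B (June 23, 2018), D (July 29, 2018), E (November 22, 2019).
The subordination applies — A was senior to E — so A and E swap.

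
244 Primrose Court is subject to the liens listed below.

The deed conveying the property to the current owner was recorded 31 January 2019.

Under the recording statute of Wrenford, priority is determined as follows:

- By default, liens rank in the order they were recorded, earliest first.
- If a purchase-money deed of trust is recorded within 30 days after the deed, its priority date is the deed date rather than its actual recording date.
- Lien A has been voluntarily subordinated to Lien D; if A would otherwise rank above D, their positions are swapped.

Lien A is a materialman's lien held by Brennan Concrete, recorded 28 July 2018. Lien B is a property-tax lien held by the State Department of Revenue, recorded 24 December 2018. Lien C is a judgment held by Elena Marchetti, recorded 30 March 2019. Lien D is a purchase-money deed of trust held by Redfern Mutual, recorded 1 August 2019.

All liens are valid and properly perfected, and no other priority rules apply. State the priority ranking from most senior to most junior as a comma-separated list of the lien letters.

D, B, C, A

Effective dates after the stated exceptions: D was recorded 182 days after the deed — beyond 30 days — so no relation-back applies.
Sorted by effective date: A (28 July 2018), B (24 December 2018), C (30 March 2019), D (1 August 2019).
Because A would otherwise rank above D, the subordination swaps them.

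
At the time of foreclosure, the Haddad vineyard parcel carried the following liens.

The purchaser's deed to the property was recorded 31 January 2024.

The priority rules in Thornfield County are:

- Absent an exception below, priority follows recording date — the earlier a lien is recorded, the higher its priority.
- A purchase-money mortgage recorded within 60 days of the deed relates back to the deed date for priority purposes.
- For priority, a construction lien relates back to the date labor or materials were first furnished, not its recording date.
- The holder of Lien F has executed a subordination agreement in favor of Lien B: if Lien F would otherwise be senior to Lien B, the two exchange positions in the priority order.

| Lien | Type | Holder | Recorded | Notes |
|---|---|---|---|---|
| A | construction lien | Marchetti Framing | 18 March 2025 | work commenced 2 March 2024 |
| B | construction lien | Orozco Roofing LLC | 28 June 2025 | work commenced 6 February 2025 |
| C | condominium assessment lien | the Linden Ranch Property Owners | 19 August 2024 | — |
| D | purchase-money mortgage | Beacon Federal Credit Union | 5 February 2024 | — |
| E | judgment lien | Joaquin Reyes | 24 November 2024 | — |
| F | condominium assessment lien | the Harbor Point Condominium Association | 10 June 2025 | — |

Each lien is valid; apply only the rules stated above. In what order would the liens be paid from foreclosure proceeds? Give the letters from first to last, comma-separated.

First, effective dates: A relates back to 2 March 2024 (work commenced); B's effective date is 6 February 2025, when work began; D was recorded within the 60-day window, so its effective date is the deed date 31 January 2024.
By effective date, earliest first: D (31 January 2024), A (2 March 2024), C (19 August 2024), E (24 November 2024), B (6 February 2025), F (10 June 2025).
F is already junior to B, so the subordination agreement changes nothing.

D, A, C, E, B, F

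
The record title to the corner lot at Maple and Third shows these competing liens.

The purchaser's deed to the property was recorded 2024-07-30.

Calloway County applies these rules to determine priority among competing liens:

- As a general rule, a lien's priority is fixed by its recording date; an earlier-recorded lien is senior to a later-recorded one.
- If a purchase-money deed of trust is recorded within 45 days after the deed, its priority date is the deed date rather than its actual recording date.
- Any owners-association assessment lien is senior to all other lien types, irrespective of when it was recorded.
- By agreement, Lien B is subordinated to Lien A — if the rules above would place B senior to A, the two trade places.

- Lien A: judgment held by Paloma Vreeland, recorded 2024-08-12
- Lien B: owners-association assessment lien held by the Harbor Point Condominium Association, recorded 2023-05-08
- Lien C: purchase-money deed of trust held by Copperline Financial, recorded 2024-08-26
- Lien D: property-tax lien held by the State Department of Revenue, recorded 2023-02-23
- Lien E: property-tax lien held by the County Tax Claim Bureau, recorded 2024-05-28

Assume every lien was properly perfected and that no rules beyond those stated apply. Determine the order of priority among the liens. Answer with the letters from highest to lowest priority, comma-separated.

First, effective dates: C was recorded within the 45-day window, so its effective date is the deed date 2024-07-30.
B, as an owners-association assessment lien, has superpriority and ranks first.
Ordering the rest by effective date: D (2023-02-23), E (2024-05-28), C (2024-07-30), A (2024-08-12).
B is senior to A before the subordination, so the two trade places.

A, D, E, C, B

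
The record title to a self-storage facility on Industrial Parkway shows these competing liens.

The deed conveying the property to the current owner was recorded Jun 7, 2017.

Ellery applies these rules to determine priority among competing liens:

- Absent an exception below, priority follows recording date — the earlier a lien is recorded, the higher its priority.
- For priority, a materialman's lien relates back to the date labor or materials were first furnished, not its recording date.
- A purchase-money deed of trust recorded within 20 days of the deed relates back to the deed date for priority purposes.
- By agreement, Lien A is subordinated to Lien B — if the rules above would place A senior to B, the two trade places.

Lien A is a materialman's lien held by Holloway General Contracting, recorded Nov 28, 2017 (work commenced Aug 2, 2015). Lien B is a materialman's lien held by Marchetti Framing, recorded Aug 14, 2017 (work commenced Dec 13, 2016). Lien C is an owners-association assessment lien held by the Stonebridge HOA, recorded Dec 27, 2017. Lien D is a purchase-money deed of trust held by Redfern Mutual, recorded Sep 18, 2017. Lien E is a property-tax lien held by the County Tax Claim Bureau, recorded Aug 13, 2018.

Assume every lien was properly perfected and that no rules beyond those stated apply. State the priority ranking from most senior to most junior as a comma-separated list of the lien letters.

First, effective dates: A relates back to Aug 2, 2015 (work commenced); B relates back to Dec 13, 2016 (work commenced); D was recorded 103 days after the deed — beyond 20 days — so no relation-back applies.
By effective date: A (Aug 2, 2015), B (Dec 13, 2016), D (Sep 18, 2017), C (Dec 27, 2017), E (Aug 13, 2018).
A is senior to B before the subordination, so the two trade places.

B, A, D, C, E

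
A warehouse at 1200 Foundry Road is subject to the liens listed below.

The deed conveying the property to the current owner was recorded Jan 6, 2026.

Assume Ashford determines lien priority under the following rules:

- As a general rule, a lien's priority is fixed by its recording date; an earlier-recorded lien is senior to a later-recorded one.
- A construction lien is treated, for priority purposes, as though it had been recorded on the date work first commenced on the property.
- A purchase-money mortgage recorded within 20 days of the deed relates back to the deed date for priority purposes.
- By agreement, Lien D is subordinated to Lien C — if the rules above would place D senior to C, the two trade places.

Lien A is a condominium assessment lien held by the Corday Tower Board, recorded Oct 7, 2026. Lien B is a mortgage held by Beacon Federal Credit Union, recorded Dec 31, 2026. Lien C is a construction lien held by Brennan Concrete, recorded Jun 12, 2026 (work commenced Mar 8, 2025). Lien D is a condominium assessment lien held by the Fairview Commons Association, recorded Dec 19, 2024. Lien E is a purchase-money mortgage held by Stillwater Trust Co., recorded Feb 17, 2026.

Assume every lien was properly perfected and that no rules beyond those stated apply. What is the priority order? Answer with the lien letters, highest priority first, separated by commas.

Effective dates: C is treated as recorded Mar 8, 2025, the work-commencement date; E was recorded 42 days after the deed, outside the 20-day window, so it keeps its recording date.
By effective date: D (Dec 19, 2024), C (Mar 8, 2025), E (Feb 17, 2026), A (Oct 7, 2026), B (Dec 31, 2026).
D is senior to C before the subordination, so the two trade places.

C, D, E, A, B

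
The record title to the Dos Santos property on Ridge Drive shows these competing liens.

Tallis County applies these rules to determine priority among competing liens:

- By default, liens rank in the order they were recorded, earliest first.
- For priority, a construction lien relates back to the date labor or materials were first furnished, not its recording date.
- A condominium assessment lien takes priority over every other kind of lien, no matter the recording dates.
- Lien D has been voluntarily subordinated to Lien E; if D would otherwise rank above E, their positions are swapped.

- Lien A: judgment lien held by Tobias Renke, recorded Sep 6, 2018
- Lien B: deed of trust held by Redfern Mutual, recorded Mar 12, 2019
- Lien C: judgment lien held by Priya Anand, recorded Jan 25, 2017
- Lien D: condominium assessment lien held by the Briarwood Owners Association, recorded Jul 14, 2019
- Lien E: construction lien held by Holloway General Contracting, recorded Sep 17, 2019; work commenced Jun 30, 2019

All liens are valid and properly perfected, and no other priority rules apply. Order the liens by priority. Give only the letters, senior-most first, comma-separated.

E, C, A, B, D

Effective dates: E is treated as recorded Jun 30, 2019, the work-commencement date.
D is a condominium assessment lien and takes priority over every other lien.
The other liens, earliest effective date first: C (Jan 25, 2017), A (Sep 6, 2018), B (Mar 12, 2019), E (Jun 30, 2019).
D would otherwise be senior to E, so under the subordination agreement D and E exchange positions.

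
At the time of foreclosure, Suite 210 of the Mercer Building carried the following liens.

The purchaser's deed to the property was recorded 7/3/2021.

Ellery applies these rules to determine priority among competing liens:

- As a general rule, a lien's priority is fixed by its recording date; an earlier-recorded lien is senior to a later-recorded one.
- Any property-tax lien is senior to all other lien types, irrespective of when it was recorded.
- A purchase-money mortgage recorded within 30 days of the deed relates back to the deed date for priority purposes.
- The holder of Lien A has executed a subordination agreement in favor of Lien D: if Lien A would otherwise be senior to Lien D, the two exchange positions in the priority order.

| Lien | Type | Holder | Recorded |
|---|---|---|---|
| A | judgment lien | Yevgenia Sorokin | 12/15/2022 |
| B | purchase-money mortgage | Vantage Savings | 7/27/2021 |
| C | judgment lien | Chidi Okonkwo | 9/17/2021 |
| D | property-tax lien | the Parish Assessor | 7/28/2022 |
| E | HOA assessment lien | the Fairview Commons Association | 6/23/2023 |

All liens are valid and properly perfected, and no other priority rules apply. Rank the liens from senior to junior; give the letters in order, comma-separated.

D, B, C, A, E

Adjusting effective dates: B relates back to the deed date 7/3/2021.
D, as a property-tax lien, has superpriority and ranks first.
Among the remaining liens, by effective date: B (7/3/2021), C (9/17/2021), A (12/15/2022), E (6/23/2023).
A is already junior to D, so the subordination agreement changes nothing.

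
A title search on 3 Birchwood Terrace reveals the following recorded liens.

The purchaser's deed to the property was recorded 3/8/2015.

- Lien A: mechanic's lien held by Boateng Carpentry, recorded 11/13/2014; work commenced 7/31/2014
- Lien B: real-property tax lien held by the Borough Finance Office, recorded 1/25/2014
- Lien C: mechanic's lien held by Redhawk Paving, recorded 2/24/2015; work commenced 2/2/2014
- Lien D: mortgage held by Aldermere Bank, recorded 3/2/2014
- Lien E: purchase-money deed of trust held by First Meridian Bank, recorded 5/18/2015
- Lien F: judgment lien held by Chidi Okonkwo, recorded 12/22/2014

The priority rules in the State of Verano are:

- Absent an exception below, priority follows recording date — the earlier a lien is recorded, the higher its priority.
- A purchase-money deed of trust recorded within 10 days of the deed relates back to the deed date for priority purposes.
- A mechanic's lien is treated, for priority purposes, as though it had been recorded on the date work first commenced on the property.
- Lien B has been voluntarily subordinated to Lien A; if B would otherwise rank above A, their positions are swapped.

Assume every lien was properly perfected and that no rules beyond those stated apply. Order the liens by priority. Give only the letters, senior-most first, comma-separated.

First, effective dates: A is treated as recorded 7/31/2014, the work-commencement date; C's effective date is 2/2/2014, when work began; E missed the 10-day window (71 days after the deed), so its recording date stands.
Sorted by effective date: B (1/25/2014), C (2/2/2014), D (3/2/2014), A (7/31/2014), F (12/22/2014), E (5/18/2015).
B is senior to A before the subordination, so the two trade places.

A, C, D, B, F, E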